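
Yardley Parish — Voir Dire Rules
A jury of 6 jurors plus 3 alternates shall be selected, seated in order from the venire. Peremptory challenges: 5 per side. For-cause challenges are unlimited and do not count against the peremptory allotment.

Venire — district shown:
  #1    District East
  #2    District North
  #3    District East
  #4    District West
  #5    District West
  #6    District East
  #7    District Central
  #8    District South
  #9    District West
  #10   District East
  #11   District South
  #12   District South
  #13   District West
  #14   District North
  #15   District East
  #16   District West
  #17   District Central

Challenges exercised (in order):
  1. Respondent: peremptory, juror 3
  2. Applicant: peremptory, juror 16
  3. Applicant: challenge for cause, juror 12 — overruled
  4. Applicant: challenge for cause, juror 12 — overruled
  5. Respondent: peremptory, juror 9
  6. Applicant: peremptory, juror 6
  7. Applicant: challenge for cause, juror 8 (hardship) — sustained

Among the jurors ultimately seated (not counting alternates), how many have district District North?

1

Removed: #3, #6, #8, #9, #16.
Seated jurors 1–6: #1, #2, #4, #5, #7, #10 (alternates #11, #12, #13 not counted).
Of those, in District North: #2 → 1.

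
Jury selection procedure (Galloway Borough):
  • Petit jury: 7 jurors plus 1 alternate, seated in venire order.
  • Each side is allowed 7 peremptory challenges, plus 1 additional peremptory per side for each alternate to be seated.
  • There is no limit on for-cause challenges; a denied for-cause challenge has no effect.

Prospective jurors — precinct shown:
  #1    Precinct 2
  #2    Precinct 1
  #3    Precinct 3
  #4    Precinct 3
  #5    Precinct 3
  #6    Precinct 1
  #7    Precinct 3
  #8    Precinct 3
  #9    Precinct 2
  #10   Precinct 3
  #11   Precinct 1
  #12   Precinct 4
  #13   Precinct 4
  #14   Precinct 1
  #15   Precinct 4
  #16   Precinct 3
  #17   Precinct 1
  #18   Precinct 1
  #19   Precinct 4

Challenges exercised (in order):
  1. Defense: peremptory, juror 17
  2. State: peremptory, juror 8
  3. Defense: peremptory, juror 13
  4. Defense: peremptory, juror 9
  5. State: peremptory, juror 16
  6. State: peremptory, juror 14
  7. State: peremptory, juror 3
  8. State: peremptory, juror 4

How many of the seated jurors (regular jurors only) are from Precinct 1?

3

Removed: #3, #4, #8, #9, #13, #14, #16, #17.
Seated jurors 1–7: #1, #2, #5, #6, #7, #10, #11 (alternates #12 not counted).
Of those, in Precinct 1: #2, #6, #11 → 3.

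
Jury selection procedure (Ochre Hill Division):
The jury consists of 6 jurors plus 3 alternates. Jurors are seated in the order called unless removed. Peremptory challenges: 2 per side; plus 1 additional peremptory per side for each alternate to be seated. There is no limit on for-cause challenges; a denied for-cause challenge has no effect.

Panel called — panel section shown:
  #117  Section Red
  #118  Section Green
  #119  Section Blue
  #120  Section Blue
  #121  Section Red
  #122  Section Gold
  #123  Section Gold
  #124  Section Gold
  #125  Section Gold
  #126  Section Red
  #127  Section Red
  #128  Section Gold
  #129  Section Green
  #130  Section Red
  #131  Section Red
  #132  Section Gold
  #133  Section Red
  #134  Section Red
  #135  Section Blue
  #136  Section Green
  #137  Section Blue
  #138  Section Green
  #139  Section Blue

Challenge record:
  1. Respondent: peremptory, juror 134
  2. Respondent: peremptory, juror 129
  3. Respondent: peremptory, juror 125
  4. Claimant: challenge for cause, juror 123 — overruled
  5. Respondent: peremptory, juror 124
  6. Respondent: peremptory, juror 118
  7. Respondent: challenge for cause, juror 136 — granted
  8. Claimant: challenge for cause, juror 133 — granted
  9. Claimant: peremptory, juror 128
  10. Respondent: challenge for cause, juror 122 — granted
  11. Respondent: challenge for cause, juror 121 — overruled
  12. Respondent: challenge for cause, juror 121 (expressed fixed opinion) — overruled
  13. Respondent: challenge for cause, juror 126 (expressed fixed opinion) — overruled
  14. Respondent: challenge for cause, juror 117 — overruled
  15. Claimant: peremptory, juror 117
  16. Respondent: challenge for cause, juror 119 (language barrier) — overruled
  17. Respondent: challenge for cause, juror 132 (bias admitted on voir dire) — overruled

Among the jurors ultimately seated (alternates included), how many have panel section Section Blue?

Removed: #117, #118, #122, #124, #125, #128, #129, #133, #134, #136.
Seated (9 incl. alternates): #119, #120, #121, #123, #126, #127, #130, #131, #132.
Of those, in Section Blue: #119, #120 → 2.

2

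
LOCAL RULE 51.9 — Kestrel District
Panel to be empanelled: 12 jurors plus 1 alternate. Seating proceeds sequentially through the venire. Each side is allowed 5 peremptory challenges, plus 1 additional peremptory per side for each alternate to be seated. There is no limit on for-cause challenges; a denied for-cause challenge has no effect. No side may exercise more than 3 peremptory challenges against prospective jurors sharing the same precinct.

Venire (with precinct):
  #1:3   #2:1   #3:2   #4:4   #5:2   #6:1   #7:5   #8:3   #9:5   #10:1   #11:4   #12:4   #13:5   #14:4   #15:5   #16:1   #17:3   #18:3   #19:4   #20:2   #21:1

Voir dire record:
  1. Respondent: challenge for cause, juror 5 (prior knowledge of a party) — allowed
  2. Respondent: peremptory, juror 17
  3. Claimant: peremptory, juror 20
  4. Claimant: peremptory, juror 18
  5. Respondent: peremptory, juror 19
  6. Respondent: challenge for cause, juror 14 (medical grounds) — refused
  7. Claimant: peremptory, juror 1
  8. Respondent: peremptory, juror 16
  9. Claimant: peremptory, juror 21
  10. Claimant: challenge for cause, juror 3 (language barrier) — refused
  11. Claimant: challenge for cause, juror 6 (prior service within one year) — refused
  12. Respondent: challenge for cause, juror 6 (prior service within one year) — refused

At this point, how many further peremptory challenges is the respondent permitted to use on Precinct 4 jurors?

2

Respondent peremptories so far: #17, #19, #16 — 3 of 6 used, 3 left overall.
Against Precinct 4: #19 — 1 used; per-precinct cap 3 leaves 2.
Binding limit: min(3, 2) = 2.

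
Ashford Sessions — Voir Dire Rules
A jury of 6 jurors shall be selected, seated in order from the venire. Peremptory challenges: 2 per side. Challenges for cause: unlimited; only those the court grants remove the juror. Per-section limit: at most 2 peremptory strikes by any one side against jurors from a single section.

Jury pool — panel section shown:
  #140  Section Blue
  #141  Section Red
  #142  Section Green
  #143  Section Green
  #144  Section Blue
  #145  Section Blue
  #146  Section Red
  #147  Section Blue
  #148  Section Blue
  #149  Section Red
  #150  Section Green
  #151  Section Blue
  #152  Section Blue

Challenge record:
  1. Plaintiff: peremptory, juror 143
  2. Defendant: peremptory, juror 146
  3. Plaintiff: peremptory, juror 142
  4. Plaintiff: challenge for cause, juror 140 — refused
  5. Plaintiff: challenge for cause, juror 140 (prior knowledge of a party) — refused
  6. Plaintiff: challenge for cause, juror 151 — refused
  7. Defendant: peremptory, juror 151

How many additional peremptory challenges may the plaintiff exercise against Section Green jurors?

0

Plaintiff peremptories so far: #143, #142 — 2 of 2 used, 0 left overall.
Against Section Green: #143, #142 — 2 used; per-section cap 2 leaves 0.
Binding limit: min(0, 0) = 0.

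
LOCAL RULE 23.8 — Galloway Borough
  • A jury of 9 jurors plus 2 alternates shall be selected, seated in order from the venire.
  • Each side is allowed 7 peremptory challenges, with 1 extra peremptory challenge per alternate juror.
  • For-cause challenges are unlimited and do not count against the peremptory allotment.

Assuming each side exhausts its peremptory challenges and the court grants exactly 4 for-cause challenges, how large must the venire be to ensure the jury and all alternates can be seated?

33

Seats to fill: 9 + 2 alternates = 11.
Peremptories: 7 + 1×2 = 9 per side × 2 sides = 18.
For-cause removals: 4.
Minimum venire: 11 + 18 + 4 = 33.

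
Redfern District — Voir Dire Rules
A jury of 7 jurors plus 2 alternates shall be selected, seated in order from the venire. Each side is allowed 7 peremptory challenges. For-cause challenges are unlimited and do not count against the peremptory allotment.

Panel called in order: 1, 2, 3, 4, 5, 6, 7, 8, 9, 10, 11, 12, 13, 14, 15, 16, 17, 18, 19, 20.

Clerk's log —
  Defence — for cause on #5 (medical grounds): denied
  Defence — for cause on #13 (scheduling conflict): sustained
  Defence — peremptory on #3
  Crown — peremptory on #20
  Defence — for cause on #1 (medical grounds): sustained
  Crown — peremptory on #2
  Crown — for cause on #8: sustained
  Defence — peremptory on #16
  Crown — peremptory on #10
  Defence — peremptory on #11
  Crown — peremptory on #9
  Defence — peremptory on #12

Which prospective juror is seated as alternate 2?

Removed: #1, #2, #3, #8, #9, #10, #11, #12, #13, #16, #20. (#5 stays — for-cause denied.)
Filling seats in venire order through position 9: #4, #5, #6, #7, #14, #15, #17, #18, #19.
So alternate 2 is #19.

19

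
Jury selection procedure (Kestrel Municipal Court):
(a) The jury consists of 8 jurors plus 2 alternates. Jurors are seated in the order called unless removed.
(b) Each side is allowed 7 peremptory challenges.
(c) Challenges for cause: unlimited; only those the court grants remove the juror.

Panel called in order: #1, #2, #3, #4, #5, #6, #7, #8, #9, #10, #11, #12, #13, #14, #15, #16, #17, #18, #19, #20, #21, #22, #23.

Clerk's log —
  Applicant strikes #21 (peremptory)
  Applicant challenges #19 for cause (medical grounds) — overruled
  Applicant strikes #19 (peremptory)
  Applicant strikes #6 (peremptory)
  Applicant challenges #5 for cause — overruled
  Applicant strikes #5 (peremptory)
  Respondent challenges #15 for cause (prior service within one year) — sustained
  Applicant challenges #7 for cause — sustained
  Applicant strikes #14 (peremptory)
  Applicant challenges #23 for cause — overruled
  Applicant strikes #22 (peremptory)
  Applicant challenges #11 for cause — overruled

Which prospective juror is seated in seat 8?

Removed: #5, #6, #7, #14, #15, #19, #21, #22. (#11, #23 stay — for-cause denied.)
Seating in order: seats 1–8 → #1, #2, #3, #4, #8, #9, #10, #11; alternates → #12, #13.
So seat 8 is #11.

11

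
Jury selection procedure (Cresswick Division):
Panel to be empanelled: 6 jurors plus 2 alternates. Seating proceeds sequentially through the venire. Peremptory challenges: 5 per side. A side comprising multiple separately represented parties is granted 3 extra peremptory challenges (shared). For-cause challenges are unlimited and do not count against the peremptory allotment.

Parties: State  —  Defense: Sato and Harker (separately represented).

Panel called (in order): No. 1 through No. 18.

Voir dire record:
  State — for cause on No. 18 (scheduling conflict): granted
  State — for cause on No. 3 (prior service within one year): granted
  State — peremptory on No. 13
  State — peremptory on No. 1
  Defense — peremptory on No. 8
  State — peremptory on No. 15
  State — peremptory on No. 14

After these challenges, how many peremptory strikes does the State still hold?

1

State allotment: 5.
State peremptories used: #13, #1, #15, #14 — 4 (for-cause on #18, #3 don't count).
Remaining: 5 − 4 = 1.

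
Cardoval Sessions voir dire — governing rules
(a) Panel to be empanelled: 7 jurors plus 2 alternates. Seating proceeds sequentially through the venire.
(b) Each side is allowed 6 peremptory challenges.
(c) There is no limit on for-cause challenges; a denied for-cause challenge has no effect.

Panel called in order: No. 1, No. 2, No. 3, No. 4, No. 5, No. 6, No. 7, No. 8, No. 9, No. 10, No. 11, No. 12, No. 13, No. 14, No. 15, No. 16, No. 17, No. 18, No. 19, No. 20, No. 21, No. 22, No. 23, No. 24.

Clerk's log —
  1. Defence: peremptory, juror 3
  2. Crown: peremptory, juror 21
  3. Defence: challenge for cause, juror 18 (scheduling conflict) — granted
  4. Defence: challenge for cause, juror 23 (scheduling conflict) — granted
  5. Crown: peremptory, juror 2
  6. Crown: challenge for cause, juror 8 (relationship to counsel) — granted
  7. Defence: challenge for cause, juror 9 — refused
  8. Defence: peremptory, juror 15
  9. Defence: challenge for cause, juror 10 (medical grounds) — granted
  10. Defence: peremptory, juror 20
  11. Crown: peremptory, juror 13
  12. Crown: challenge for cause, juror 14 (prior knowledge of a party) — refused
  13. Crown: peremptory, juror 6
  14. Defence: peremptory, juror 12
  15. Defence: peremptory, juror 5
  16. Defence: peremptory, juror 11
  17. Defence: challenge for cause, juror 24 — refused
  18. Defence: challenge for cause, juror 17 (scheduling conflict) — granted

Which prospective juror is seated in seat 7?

Removed: #2, #3, #5, #6, #8, #10, #11, #12, #13, #15, #17, #18, #20, #21, #23. (#9, #14, #24 stay — for-cause denied.)
Seating in order: seats 1–7 → #1, #4, #7, #9, #14, #16, #19; alternates → #22, #24.
So seat 7 is #19.

19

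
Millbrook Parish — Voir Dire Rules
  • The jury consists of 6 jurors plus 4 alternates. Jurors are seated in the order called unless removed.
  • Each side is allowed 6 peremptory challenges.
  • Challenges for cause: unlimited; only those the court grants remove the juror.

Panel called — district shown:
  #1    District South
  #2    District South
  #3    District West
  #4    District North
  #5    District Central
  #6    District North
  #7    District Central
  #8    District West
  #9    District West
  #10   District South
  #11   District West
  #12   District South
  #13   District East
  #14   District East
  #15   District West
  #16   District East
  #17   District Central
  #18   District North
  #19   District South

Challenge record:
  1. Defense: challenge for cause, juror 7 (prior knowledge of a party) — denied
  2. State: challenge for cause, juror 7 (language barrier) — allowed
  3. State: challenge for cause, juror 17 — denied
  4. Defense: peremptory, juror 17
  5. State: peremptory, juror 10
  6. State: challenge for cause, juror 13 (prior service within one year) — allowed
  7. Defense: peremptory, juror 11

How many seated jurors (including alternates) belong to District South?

Removed: #7, #10, #11, #13, #17.
Seated (10 incl. alternates): #1, #2, #3, #4, #5, #6, #8, #9, #12, #14.
Of those, in District South: #1, #2, #12 → 3.

3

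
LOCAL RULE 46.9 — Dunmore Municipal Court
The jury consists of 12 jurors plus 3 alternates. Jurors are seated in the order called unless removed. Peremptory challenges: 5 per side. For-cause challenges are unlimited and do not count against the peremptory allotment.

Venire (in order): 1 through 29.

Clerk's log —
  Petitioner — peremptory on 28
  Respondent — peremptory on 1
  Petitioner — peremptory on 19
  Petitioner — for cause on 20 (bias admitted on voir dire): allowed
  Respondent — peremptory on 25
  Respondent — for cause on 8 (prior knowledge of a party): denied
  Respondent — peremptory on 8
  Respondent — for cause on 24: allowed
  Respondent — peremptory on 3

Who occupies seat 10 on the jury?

13

Removed: #1, #3, #8, #19, #20, #24, #25, #28.
Seating in order: seats 1–12 → #2, #4, #5, #6, #7, #9, #10, #11, #12, #13, #14, #15; alternates → #16, #17, #18.
So seat 10 is #13.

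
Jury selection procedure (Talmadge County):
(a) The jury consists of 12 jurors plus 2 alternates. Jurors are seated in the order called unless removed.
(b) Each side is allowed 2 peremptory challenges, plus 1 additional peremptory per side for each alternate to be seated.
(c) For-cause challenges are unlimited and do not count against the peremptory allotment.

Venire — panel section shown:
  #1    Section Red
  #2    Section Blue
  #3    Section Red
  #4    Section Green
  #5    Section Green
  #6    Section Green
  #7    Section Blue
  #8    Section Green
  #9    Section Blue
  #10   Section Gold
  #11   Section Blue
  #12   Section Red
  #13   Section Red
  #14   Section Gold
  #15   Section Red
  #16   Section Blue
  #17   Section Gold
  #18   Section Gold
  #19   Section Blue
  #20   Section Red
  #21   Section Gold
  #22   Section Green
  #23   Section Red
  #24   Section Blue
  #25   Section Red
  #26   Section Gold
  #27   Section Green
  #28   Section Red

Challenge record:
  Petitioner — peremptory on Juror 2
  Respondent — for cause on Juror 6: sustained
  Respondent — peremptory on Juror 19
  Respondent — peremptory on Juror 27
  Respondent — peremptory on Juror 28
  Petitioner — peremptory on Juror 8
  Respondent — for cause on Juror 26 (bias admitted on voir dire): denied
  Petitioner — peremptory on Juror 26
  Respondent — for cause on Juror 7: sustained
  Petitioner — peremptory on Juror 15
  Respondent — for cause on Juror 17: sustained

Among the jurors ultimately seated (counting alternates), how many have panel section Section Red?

5

Removed: #2, #6, #7, #8, #15, #17, #19, #26, #27, #28.
Seated (14 incl. alternates): #1, #3, #4, #5, #9, #10, #11, #12, #13, #14, #16, #18, #20, #21.
Of those, in Section Red: #1, #3, #12, #13, #20 → 5.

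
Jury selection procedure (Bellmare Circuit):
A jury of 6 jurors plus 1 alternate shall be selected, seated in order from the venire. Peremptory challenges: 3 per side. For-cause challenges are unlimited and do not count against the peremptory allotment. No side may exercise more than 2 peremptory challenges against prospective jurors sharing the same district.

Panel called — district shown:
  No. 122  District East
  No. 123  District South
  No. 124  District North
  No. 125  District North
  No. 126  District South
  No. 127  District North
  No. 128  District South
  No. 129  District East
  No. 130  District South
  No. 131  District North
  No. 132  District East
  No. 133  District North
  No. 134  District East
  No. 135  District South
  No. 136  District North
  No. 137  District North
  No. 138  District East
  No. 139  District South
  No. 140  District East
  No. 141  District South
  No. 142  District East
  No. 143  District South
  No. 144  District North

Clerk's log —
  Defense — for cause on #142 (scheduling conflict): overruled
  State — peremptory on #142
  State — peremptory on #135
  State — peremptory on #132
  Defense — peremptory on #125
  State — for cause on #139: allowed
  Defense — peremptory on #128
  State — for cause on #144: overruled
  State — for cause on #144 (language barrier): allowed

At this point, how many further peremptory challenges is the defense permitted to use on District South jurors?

Defense peremptories so far: #125, #128 — 2 of 3 used, 1 left overall.
Against District South: #128 — 1 used; per-district cap 2 leaves 1.
Binding limit: min(1, 1) = 1.

1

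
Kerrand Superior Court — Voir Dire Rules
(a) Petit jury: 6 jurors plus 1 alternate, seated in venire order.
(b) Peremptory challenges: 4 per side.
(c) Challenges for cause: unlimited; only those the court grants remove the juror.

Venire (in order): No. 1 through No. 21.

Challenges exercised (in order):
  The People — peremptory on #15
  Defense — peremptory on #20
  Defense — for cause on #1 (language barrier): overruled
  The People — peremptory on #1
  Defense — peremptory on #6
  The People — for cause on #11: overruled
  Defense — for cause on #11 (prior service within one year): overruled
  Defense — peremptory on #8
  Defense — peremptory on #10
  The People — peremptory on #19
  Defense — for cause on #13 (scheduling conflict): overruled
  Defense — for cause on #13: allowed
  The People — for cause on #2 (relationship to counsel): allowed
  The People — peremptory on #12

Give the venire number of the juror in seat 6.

Removed: #1, #2, #6, #8, #10, #12, #13, #15, #19, #20. (#11 stays — for-cause denied.)
Filling seats in venire order through position 6: #3, #4, #5, #7, #9, #11.
So seat 6 is #11.

11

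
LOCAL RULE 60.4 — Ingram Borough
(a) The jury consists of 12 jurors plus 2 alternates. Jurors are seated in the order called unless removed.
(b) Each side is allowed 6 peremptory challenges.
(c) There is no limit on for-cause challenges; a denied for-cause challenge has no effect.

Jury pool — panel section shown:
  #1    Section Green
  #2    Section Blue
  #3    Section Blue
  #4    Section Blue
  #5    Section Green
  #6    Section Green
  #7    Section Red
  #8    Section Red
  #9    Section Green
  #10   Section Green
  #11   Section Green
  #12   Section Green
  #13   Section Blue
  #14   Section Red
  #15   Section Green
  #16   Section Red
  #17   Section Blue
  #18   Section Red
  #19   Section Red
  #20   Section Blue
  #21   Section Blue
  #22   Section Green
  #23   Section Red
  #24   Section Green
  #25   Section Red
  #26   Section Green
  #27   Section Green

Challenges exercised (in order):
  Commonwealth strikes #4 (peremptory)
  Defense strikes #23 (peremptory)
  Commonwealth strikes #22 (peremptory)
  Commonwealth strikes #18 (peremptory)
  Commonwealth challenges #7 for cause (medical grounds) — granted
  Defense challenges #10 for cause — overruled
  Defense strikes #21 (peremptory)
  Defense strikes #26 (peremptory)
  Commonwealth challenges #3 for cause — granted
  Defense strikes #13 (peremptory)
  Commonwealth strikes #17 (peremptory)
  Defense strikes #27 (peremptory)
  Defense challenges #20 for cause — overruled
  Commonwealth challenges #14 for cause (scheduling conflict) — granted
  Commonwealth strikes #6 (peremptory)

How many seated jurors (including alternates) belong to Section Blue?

Removed: #3, #4, #6, #7, #13, #14, #17, #18, #21, #22, #23, #26, #27.
Seated (14 incl. alternates): #1, #2, #5, #8, #9, #10, #11, #12, #15, #16, #19, #20, #24, #25.
Of those, in Section Blue: #2, #20 → 2.

2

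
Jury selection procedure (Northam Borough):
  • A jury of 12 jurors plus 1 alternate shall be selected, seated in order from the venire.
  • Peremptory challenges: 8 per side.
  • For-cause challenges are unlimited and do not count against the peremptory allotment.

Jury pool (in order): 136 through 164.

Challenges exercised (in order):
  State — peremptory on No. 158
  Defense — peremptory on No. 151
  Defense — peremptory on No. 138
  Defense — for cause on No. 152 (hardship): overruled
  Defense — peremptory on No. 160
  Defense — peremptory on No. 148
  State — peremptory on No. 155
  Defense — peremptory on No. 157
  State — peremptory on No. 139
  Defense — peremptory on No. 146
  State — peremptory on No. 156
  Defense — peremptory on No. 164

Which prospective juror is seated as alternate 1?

Removed: #138, #139, #146, #148, #151, #155, #156, #157, #158, #160, #164. (#152 stays — for-cause denied.)
Seating in order: seats 1–12 → #136, #137, #140, #141, #142, #143, #144, #145, #147, #149, #150, #152; alternates → #153.
So alternate 1 is #153.

153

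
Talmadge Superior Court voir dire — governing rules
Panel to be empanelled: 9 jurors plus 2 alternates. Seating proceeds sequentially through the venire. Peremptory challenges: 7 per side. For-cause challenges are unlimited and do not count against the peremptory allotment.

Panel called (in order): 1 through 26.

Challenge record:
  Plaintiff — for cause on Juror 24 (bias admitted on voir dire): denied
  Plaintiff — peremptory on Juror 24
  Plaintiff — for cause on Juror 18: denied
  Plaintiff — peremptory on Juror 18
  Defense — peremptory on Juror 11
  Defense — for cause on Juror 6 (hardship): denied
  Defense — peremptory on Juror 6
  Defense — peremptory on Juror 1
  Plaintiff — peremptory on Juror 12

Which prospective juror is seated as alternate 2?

15

Removed: #1, #6, #11, #12, #18, #24.
Seating in order: seats 1–9 → #2, #3, #4, #5, #7, #8, #9, #10, #13; alternates → #14, #15.
So alternate 2 is #15.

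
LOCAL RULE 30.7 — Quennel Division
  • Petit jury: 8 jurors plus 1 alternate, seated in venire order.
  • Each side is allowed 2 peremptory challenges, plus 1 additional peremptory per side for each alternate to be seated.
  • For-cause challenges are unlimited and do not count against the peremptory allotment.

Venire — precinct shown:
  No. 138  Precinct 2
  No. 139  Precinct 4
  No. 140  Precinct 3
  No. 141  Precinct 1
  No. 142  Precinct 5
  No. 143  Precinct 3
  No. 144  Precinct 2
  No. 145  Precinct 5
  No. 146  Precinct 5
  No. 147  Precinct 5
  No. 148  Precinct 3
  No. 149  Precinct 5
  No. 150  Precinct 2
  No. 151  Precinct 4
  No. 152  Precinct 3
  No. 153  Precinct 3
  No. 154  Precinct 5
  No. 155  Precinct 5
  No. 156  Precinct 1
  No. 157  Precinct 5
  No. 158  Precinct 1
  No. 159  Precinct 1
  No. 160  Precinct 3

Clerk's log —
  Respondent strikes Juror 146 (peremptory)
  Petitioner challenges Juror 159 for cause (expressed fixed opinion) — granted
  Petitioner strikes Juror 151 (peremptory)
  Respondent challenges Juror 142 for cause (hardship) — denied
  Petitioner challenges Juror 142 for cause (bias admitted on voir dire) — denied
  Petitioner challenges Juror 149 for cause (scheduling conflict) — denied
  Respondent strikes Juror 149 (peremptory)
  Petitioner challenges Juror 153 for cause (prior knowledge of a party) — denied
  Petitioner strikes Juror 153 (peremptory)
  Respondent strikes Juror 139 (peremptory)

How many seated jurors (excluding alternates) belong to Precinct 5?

Removed: #139, #146, #149, #151, #153, #159.
Seated jurors 1–8: #138, #140, #141, #142, #143, #144, #145, #147 (alternates #148 not counted).
Of those, in Precinct 5: #142, #145, #147 → 3.

3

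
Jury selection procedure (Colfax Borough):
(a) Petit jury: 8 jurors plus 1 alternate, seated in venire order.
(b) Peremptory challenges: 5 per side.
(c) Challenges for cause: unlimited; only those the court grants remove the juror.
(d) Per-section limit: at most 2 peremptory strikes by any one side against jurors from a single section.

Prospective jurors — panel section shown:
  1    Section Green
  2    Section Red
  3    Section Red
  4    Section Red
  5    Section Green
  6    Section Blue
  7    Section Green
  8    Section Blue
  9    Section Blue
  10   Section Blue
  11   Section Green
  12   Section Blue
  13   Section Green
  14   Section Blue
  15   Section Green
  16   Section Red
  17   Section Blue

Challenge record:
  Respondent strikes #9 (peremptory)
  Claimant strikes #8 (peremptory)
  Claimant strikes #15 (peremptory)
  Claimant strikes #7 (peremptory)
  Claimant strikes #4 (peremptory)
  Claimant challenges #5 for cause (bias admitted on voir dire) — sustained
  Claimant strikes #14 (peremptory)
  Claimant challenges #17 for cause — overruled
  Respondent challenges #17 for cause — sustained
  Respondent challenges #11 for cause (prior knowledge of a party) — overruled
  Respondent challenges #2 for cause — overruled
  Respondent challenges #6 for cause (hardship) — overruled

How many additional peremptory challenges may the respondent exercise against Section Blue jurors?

Respondent peremptories so far: #9 — 1 of 5 used, 4 left overall.
Against Section Blue: #9 — 1 used; per-section cap 2 leaves 1.
Binding limit: min(4, 1) = 1.

1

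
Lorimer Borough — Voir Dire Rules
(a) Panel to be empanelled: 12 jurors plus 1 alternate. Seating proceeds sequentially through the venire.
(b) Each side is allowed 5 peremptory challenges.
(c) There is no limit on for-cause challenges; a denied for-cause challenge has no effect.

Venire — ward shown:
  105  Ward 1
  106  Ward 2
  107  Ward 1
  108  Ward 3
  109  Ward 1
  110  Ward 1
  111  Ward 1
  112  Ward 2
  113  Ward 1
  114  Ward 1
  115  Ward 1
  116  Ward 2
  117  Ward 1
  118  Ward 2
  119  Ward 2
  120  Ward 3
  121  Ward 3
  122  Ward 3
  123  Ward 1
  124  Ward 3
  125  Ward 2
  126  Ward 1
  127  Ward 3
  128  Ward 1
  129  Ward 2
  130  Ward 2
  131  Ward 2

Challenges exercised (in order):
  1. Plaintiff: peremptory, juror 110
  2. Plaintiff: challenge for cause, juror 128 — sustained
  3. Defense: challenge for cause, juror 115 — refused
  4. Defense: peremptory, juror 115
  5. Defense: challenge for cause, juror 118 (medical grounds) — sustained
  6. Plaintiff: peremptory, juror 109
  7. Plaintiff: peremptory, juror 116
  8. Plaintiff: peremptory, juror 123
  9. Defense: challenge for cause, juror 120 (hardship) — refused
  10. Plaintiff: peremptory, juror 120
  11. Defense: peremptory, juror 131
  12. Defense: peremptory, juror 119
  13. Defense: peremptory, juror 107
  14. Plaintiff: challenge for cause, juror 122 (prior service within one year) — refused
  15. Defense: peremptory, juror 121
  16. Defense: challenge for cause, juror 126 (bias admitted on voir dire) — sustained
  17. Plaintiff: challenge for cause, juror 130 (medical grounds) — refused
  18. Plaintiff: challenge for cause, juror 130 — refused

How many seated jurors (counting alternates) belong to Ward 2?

4

Removed: #107, #109, #110, #115, #116, #118, #119, #120, #121, #123, #126, #128, #131.
Seated (13 incl. alternates): #105, #106, #108, #111, #112, #113, #114, #117, #122, #124, #125, #127, #129.
Of those, in Ward 2: #106, #112, #125, #129 → 4.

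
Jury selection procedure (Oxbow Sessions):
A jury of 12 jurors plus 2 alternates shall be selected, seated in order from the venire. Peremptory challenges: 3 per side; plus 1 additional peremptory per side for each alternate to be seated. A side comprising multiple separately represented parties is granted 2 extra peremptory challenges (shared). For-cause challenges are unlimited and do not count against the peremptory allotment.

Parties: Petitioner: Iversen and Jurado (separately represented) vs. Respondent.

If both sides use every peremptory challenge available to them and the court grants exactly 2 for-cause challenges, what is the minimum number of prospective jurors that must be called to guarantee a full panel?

Seats to fill: 12 + 2 alternates = 14.
Peremptories — Petitioner: 3 + 1×2 + 2 = 7; Respondent: 3 + 1×2 = 5; total 12.
For-cause removals: 2.
Minimum venire: 14 + 12 + 2 = 28.

28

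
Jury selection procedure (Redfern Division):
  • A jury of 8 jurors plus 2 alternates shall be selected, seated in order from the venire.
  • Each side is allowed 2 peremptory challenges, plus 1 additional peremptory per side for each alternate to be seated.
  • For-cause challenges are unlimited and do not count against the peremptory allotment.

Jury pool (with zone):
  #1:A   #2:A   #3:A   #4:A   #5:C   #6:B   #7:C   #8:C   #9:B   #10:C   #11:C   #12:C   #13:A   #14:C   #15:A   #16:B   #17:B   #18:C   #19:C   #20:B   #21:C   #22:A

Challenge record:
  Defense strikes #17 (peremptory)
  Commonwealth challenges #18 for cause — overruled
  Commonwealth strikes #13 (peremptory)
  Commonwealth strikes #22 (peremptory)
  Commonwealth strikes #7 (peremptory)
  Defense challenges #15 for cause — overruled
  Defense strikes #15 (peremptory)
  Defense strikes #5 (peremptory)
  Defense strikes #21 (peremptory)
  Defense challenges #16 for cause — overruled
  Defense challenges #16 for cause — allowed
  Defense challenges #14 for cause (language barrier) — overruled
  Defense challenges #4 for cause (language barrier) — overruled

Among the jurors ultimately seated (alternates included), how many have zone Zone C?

4

Removed: #5, #7, #13, #15, #16, #17, #21, #22.
Seated (10 incl. alternates): #1, #2, #3, #4, #6, #8, #9, #10, #11, #12.
Of those, in Zone C: #8, #10, #11, #12 → 4.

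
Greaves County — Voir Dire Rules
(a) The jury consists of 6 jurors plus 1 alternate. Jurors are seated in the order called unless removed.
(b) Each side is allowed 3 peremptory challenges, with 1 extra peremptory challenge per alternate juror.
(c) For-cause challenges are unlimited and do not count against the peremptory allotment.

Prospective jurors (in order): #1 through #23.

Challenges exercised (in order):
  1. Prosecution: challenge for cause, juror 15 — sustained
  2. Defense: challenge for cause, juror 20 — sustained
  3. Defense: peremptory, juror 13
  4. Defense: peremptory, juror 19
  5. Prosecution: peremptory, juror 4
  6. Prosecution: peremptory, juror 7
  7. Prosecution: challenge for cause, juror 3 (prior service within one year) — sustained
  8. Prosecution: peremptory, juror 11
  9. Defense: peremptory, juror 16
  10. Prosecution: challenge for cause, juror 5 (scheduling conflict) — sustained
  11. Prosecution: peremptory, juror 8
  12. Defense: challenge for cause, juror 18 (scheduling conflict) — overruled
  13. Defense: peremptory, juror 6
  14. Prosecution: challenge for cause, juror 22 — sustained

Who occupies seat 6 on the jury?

14

Removed: #3, #4, #5, #6, #7, #8, #11, #13, #15, #16, #19, #20, #22. (#18 stays — for-cause denied.)
Seating in order: seats 1–6 → #1, #2, #9, #10, #12, #14; alternates → #17.
So seat 6 is #14.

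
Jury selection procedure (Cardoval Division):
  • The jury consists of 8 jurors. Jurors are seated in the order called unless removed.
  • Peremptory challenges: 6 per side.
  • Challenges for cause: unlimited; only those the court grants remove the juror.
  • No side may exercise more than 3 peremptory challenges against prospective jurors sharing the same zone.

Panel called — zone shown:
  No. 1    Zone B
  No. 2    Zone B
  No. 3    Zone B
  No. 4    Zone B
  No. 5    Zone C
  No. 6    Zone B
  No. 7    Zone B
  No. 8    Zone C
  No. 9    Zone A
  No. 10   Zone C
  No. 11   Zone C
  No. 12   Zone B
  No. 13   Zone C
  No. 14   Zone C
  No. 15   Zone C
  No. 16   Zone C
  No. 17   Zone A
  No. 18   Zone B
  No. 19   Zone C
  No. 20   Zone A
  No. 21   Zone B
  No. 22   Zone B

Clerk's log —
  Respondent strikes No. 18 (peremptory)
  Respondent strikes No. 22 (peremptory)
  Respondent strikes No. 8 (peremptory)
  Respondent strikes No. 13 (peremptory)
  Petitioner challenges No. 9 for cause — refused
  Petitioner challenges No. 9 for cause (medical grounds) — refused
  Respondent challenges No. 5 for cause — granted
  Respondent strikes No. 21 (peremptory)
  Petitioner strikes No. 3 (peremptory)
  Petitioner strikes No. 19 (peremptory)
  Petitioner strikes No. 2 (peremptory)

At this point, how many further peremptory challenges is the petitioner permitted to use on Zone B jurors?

Petitioner peremptories so far: #3, #19, #2 — 3 of 6 used, 3 left overall.
Against Zone B: #3, #2 — 2 used; per-zone cap 3 leaves 1.
Binding limit: min(3, 1) = 1.

1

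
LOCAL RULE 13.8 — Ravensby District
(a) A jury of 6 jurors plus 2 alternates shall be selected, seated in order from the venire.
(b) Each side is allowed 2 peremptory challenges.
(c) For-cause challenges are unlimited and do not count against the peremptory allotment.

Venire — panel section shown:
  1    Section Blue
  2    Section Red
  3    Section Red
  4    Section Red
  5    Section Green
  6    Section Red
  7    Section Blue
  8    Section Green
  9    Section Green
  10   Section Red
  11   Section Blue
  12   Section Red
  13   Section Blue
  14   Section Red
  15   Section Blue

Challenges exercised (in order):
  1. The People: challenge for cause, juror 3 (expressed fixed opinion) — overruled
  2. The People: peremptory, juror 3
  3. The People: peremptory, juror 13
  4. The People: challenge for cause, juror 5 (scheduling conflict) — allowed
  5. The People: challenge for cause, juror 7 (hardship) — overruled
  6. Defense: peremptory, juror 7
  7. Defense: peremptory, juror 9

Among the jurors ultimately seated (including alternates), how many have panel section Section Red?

5

Removed: #3, #5, #7, #9, #13.
Seated (8 incl. alternates): #1, #2, #4, #6, #8, #10, #11, #12.
Of those, in Section Red: #2, #4, #6, #10, #12 → 5.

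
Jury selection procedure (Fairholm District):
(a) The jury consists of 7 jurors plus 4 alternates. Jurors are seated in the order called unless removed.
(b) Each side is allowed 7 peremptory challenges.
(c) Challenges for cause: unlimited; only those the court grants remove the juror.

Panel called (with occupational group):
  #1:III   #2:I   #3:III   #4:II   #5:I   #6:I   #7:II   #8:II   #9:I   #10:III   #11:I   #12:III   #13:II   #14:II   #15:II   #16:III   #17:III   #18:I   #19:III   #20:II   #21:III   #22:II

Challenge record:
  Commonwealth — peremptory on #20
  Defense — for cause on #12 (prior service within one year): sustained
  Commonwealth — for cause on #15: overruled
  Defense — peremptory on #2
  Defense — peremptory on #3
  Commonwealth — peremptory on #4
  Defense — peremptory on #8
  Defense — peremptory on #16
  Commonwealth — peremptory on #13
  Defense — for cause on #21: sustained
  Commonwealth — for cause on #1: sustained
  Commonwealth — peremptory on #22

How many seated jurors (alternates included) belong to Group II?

Removed: #1, #2, #3, #4, #8, #12, #13, #16, #20, #21, #22.
Seated (11 incl. alternates): #5, #6, #7, #9, #10, #11, #14, #15, #17, #18, #19.
Of those, in Group II: #7, #14, #15 → 3.

3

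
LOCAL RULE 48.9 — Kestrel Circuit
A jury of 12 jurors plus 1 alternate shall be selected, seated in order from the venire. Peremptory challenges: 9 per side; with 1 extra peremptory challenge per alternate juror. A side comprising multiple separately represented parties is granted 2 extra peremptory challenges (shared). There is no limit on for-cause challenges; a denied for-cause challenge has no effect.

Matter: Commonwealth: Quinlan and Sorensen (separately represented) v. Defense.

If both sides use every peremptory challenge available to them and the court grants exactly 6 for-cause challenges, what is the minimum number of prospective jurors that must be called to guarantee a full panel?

Seats to fill: 12 + 1 alternates = 13.
Peremptories — Commonwealth: 9 + 1×1 + 2 = 12; Defense: 9 + 1×1 = 10; total 22.
For-cause removals: 6.
Minimum venire: 13 + 22 + 6 = 41.

41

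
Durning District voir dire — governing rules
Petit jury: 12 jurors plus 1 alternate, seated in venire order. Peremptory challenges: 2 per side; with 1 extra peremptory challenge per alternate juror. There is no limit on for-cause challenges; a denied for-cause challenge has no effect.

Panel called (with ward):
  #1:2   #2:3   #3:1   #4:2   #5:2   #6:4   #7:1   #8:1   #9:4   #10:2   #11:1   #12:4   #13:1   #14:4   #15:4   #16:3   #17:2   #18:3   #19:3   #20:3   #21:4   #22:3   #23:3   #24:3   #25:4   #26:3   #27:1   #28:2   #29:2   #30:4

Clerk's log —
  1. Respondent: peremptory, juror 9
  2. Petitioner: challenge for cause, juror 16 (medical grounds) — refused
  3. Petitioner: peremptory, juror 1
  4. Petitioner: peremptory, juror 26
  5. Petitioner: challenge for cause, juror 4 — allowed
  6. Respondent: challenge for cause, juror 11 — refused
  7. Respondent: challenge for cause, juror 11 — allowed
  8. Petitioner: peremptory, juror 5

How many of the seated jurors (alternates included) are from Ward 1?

Removed: #1, #4, #5, #9, #11, #26.
Seated (13 incl. alternates): #2, #3, #6, #7, #8, #10, #12, #13, #14, #15, #16, #17, #18.
Of those, in Ward 1: #3, #7, #8, #13 → 4.

4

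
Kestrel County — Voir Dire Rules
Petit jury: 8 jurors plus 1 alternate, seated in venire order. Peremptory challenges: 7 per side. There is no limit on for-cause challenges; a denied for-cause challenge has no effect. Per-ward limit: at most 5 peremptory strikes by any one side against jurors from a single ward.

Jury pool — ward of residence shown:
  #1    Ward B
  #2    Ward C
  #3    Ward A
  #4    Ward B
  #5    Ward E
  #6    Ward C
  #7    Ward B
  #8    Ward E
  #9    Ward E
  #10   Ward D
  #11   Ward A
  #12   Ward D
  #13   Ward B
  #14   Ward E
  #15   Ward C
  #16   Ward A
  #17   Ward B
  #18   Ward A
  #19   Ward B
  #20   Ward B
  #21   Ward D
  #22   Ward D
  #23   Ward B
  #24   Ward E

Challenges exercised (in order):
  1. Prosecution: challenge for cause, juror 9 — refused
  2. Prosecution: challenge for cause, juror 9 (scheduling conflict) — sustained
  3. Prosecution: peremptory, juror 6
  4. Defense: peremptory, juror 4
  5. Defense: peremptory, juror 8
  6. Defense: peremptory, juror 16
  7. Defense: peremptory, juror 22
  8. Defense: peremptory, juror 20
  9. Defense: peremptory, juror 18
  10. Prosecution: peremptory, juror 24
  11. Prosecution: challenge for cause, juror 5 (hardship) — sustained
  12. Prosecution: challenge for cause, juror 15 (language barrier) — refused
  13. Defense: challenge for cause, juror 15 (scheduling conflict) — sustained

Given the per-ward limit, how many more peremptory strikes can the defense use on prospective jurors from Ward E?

Defense peremptories so far: #4, #8, #16, #22, #20, #18 — 6 of 7 used, 1 left overall.
Against Ward E: #8 — 1 used; per-ward cap 5 leaves 4.
Binding limit: min(1, 4) = 1.

1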